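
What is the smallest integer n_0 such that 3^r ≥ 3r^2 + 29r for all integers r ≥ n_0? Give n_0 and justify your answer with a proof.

n_0 = 5

At r = 4: 81 < 164, so the inequality fails and n_0 ≥ 5. We prove 3^r ≥ 3r^2 + 29r for all r ≥ 5.
When r = 5: 3^r = 243 and 3r^2 + 29r = 220, so 243 ≥ 220.
Inductive step: suppose the statement holds for some j ≥ 5, so 3^j ≥ 3j^2 + 29j.
Then 3^(j + 1) = 3·(3^j) ≥ 3·(3j^2 + 29j).
Also, for j ≥ 5 we have 3·(3j^2 + 29j) ≥ 3(j+1)^2 + 29(j+1), since 3·(3j^2 + 29j) − (3(j+1)^2 + 29(j+1)) = 6j^2 + 52j - 32, which is nonnegative for all j ≥ 5.
Combining, 3^(j + 1) ≥ 3(j+1)^2 + 29(j+1).
Hence, by induction on r, the claim holds for every r ≥ 5.
Hence the smallest such n_0 is 5.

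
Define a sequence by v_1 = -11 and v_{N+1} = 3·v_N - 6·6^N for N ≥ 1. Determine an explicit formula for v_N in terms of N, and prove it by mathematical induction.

v_N = 3^(N - 1) - 2·6^N

Computing the first terms: v_1 = -11, v_2 = -69, v_3 = -423. This suggests v_N = 3^(N - 1) - 2·6^N.
For the base case N = 1: the formula gives -11 = -11 = v_1.
Inductive step: assume the claim holds for N = i, so v_i = 3^(i - 1) - 2·6^i.
Then v_{i+1} = 3·v_i - 6·6^i = 3·(3^(i - 1) - 2·6^i) - 6·6^i = 3^i - 2·6^(i + 1) = 3^((i+1) - 1) - 2·6^(i+1),
which is the claimed formula at N = i+1.
By the principle of mathematical induction, the result holds for all N ≥ 1.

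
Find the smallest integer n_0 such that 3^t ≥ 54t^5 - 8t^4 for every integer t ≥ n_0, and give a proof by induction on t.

At t = 16: 43046721 < 56098816, so the inequality fails and n_0 ≥ 17. We prove 3^t ≥ 54t^5 - 8t^4 for all t ≥ 17.
Base case (t = 17): 3^t = 129140163 and 54t^5 - 8t^4 = 76004110, so 129140163 ≥ 76004110.
For the inductive step, assume it holds for an arbitrary k ≥ 17, so 3^k ≥ 54k^5 - 8k^4.
Then 3^(k + 1) = 3·(3^k) ≥ 3·(54k^5 - 8k^4).
Also, for k ≥ 17 we have 3·(54k^5 - 8k^4) ≥ 54(k+1)^5 - 8(k+1)^4, since 3·(54k^5 - 8k^4) − (54(k+1)^5 - 8(k+1)^4) = 108k^5 - 286k^4 - 508k^3 - 492k^2 - 238k - 46, which is nonnegative for all k ≥ 17.
Combining, 3^(k + 1) ≥ 54(k+1)^5 - 8(k+1)^4.
By induction, the statement is established for all t ≥ 17.
Hence the smallest such n_0 is 17.

n_0 = 17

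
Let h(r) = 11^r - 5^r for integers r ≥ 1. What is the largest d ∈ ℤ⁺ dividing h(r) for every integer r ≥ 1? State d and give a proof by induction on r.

d = 6

Computing the first values: h(1) = 6 and h(2) = 96; gcd(6, 96) = 6, so d ≤ 6.
We prove 6 | 11^r - 5^r for all r ≥ 1 by induction on r.
Base step (r = 1): h(1) = 6 = 6·(1), so 6 | h(1).
For the inductive step, assume it holds for an arbitrary m ≥ 1, i.e. 6 | h(m). Then
11^{m+1} − 5^{m+1} = 11·11^m − 5·5^m = 11·(11^m − 5^m) + (6)·5^m. The first term is divisible by 6 by the inductive hypothesis, and the second term (6)·5^m is divisible by 6 since 6 | 6. Hence 6 | h(m+1).
This completes the induction.
Therefore the largest such d is 6.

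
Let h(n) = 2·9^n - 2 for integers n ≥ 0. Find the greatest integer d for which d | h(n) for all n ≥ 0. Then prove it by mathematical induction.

Computing the first values: h(0) = 0 and h(1) = 16; gcd(0, 16) = 16, so d ≤ 16.
We prove 16 | 2·9^n - 2 for all n ≥ 0 by induction on n.
When n = 0: h(0) = 0 = 16·(0), so 16 | h(0).
Inductive step: assume the claim holds for n = k, i.e. 16 | h(k). Then
h(k+1) = 2·9^(k+1) - 2 = 9·(2·9^k - 2) + 16 = 9·h(k) + 16. The first term is divisible by 16 by the inductive hypothesis, and 16 is divisible by 16. Hence 16 | h(k+1).
This completes the induction.
Therefore the largest such d is 16.

d = 16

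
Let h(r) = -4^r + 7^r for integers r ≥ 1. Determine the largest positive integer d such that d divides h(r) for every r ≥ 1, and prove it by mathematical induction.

d = 3

Computing the first values: h(1) = 3 and h(2) = 33; gcd(3, 33) = 3, so d ≤ 3.
We prove 3 | -4^r + 7^r for all r ≥ 1 by induction on r.
Base step (r = 1): h(1) = 3 = 3·(1), so 3 | h(1).
Inductive step: assume the claim holds for r = m, i.e. 3 | h(m). Then
7^{m+1} − 4^{m+1} = 7·7^m − 4·4^m = 7·(7^m − 4^m) + (3)·4^m. The first term is divisible by 3 by the inductive hypothesis, and the second term (3)·4^m is divisible by 3 since 3 | 3. Hence 3 | h(m+1).
By the principle of mathematical induction, the result holds for all r ≥ 1.
Therefore the largest such d is 3.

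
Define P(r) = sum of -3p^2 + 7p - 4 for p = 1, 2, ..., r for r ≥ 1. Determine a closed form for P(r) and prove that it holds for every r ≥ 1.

We claim P(r) = -r(r - 1)^2 for all r ≥ 1.
For the base case r = 1: P(1) = 0, and the closed form gives 0. They agree.
Suppose the result is true for r = p, so P(p) = p(-p^2 + 2p - 1).
Then P(p+1) = P(p) + (p(-3p + 1)) = (p(-p^2 + 2p - 1)) + (p(-3p + 1)).
Simplifying, P(p+1) = -p^2·(p + 1) = -(p+1)((p+1) - 1)^2,
which is the closed form with r = p+1.
This completes the induction.

P(r) = -r(r - 1)^2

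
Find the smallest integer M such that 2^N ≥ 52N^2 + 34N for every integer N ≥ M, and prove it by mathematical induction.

At N = 13: 8192 < 9230, so the inequality fails and M ≥ 14. We prove 2^N ≥ 52N^2 + 34N for all N ≥ 14.
When N = 14: 2^N = 16384 and 52N^2 + 34N = 10668, so 16384 ≥ 10668.
Suppose the result is true for N = r, so 2^r ≥ 52r^2 + 34r.
Then 2^(r + 1) = 2·(2^r) ≥ 2·(52r^2 + 34r).
Also, for r ≥ 14 we have 2·(52r^2 + 34r) ≥ 52(r+1)^2 + 34(r+1), since 2·(52r^2 + 34r) − (52(r+1)^2 + 34(r+1)) = 52r^2 - 70r - 86, which is nonnegative for all r ≥ 14.
Combining, 2^(r + 1) ≥ 52(r+1)^2 + 34(r+1).
By induction, the statement is established for all N ≥ 14.
Hence the smallest such M is 14.

M = 14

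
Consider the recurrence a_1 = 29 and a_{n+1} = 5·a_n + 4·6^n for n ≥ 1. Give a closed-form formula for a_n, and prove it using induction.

Computing the first terms: a_1 = 29, a_2 = 169, a_3 = 989. This suggests a_n = 5^n + 4·6^n.
For the base case n = 1: the formula gives 29 = 29 = a_1.
Suppose the result is true for n = j, so a_j = 5^j + 4·6^j.
Then a_{j+1} = 5·a_j + 4·6^j = 5·(5^j + 4·6^j) + 4·6^j = 5^(j + 1) + 4·6^(j + 1),
which is the claimed formula at n = j+1.
Hence, by induction on n, the claim holds for every n ≥ 1.

a_n = 5^n + 4·6^n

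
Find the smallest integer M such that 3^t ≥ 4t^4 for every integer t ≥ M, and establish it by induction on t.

At t = 9: 19683 < 26244, so the inequality fails and M ≥ 10. We prove 3^t ≥ 4t^4 for all t ≥ 10.
Base step (t = 10): 3^t = 59049 and 4t^4 = 40000, so 59049 ≥ 40000.
Suppose the result is true for t = p, so 3^p ≥ 4p^4.
Then 3^(p + 1) = 3·(3^p) ≥ 3·(4p^4).
Also, for p ≥ 10 we have 3·(4p^4) ≥ 4(p+1)^4, since 3 ≥ (1 + 1/p)^4 for all p ≥ 10.
Combining, 3^(p + 1) ≥ 4(p+1)^4.
By the principle of mathematical induction, the result holds for all t ≥ 10.
Hence the smallest such M is 10.

M = 10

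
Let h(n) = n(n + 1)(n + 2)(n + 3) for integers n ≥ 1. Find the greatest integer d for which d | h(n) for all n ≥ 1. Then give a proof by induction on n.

d = 24

Computing the first values: h(1) = 24 and h(2) = 120; gcd(24, 120) = 24, so d ≤ 24.
We prove 24 | n(n + 1)(n + 2)(n + 3) for all n ≥ 1 by induction on n.
Base step (n = 1): h(1) = 24 = 24·(1), so 24 | h(1).
Suppose the result is true for n = r, i.e. 24 | h(r). Then
h(r+1) − h(r) = (r+1)·(r+2)·(r+3)·(r+4) − r·(r+1)·(r+2)·(r+3) = (r+1)·(r+2)·(r+3)·[(r+4) − r] = 4·(r+1)·(r+2)·(r+3). The product of 3 consecutive integers is divisible by (3)! = 6, so h(r+1) − h(r) is divisible by 4·6 = 24. By the inductive hypothesis 24 | h(r), hence 24 | h(r+1).
By induction, the statement is established for all n ≥ 1.
Therefore the largest such d is 24.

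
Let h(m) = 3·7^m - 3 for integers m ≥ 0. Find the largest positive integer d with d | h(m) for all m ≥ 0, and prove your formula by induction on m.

Computing the first values: h(0) = 0 and h(1) = 18; gcd(0, 18) = 18, so d ≤ 18.
We prove 18 | 3·7^m - 3 for all m ≥ 0 by induction on m.
Base case (m = 0): h(0) = 0 = 18·(0), so 18 | h(0).
For the inductive step, assume it holds for an arbitrary j ≥ 0, i.e. 18 | h(j). Then
h(j+1) = 3·7^(j+1) - 3 = 7·(3·7^j - 3) + 18 = 7·h(j) + 18. The first term is divisible by 18 by the inductive hypothesis, and 18 is divisible by 18. Hence 18 | h(j+1).
This completes the induction.
Therefore the largest such d is 18.

d = 18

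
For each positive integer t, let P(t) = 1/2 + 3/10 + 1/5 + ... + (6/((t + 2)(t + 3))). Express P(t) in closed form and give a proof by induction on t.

P(t) = 2t/(t + 3)

We claim P(t) = 2t/(t + 3) for all t ≥ 1.
When t = 1: P(1) = 1/2, and the closed form gives 1/2. They agree.
Inductive step: suppose the statement holds for some p ≥ 1, so P(p) = 2p/(p + 3).
Then P(p+1) = P(p) + (6/((p + 3)(p + 4))) = (2p/(p + 3)) + (6/((p + 3)(p + 4))).
Simplifying, P(p+1) = 2(p + 1)/(p + 4) = 2(p+1)/((p+1) + 3),
which is the closed form with t = p+1.
By induction, the statement is established for all t ≥ 1.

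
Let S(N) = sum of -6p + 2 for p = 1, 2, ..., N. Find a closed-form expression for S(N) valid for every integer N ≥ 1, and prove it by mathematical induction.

S(N) = -N(3N + 1)

We claim S(N) = -N(3N + 1) for all N ≥ 1.
Base step (N = 1): S(1) = -4, and the closed form gives -4. They agree.
Suppose the result is true for N = p, so S(p) = p(-3p - 1).
Then S(p+1) = S(p) + (-6p - 4) = (p(-3p - 1)) + (-6p - 4).
Simplifying, S(p+1) = -(p + 1)(3p + 4) = -(p+1)(3(p+1) + 1),
which is the closed form with N = p+1.
By the principle of mathematical induction, the result holds for all N ≥ 1.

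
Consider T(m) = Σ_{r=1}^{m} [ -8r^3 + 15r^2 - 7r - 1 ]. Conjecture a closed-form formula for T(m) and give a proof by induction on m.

T(m) = -m(2m^3 - m^2 - 2m + 2)

We claim T(m) = -m(2m^3 - m^2 - 2m + 2) for all m ≥ 1.
Base step (m = 1): T(1) = -1, and the closed form gives -1. They agree.
Inductive step: suppose the statement holds for some r ≥ 1, so T(r) = r(-2r^3 + r^2 + 2r - 2).
Then T(r+1) = T(r) + (-8r^3 - 9r^2 - r - 1) = (r(-2r^3 + r^2 + 2r - 2)) + (-8r^3 - 9r^2 - r - 1).
Simplifying, T(r+1) = -(r + 1)(2r^3 + 5r^2 + 2r + 1) = -(r+1)(2(r+1)^3 - (r+1)^2 - 2(r+1) + 2),
which is the closed form with m = r+1.
Hence, by induction on m, the claim holds for every m ≥ 1.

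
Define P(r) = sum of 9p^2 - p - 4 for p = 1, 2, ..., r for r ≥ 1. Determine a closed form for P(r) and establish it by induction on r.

P(r) = r(3r^2 + 4r - 3)

We claim P(r) = r(3r^2 + 4r - 3) for all r ≥ 1.
When r = 1: P(1) = 4, and the closed form gives 4. They agree.
Inductive step: suppose the statement holds for some p ≥ 1, so P(p) = p(3p^2 + 4p - 3).
Then P(p+1) = P(p) + (-p + 9(p + 1)^2 - 5) = (p(3p^2 + 4p - 3)) + (-p + 9(p + 1)^2 - 5).
Simplifying, P(p+1) = (p + 1)(3p^2 + 10p + 4) = (p+1)(3(p+1)^2 + 4(p+1) - 3),
which is the closed form with r = p+1.
By induction, the statement is established for all r ≥ 1.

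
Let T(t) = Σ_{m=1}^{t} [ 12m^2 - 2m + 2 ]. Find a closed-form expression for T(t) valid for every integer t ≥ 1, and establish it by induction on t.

We claim T(t) = t(4t^2 + 5t + 3) for all t ≥ 1.
For the base case t = 1: T(1) = 12, and the closed form gives 12. They agree.
Inductive step: suppose the statement holds for some m ≥ 1, so T(m) = m(4m^2 + 5m + 3).
Then T(m+1) = T(m) + (-2m + 12(m + 1)^2) = (m(4m^2 + 5m + 3)) + (-2m + 12(m + 1)^2).
Simplifying, T(m+1) = (m + 1)(4m^2 + 13m + 12) = (m+1)(4(m+1)^2 + 5(m+1) + 3),
which is the closed form with t = m+1.
This completes the induction.

T(t) = t(4t^2 + 5t + 3)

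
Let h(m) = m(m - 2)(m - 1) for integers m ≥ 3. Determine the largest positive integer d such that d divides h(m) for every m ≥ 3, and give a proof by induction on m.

Computing the first values: h(3) = 6 and h(4) = 24; gcd(6, 24) = 6, so d ≤ 6.
We prove 6 | m(m - 2)(m - 1) for all m ≥ 3 by induction on m.
Base case (m = 3): h(3) = 6 = 6·(1), so 6 | h(3).
For the inductive step, assume it holds for an arbitrary r ≥ 3, i.e. 6 | h(r). Then
h(r+1) − h(r) = (r-1)·r·(r+1) − (r-2)·(r-1)·r = (r-1)·r·[(r+1) − (r-2)] = 3·(r-1)·r. The product of 2 consecutive integers is divisible by (2)! = 2, so h(r+1) − h(r) is divisible by 3·2 = 6. By the inductive hypothesis 6 | h(r), hence 6 | h(r+1).
This completes the induction.
Therefore the largest such d is 6.

d = 6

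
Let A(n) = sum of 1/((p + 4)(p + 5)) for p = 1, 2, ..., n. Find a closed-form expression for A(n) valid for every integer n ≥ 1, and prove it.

We claim A(n) = n/(5(n + 5)) for all n ≥ 1.
For the base case n = 1: A(1) = 1/30, and the closed form gives 1/30. They agree.
Suppose the result is true for n = p, so A(p) = p/(5(p + 5)).
Then A(p+1) = A(p) + (1/((p + 5)(p + 6))) = (p/(5(p + 5))) + (1/((p + 5)(p + 6))).
Simplifying, A(p+1) = (p + 1)/(5(p + 6)) = (p+1)/(5((p+1) + 5)),
which is the closed form with n = p+1.
By induction, the statement is established for all n ≥ 1.

A(n) = n/(5(n + 5))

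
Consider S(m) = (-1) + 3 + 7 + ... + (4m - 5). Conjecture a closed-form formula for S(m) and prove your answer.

S(m) = m(2m - 3)

We claim S(m) = m(2m - 3) for all m ≥ 1.
For the base case m = 1: S(1) = -1, and the closed form gives -1. They agree.
Inductive step: suppose the statement holds for some i ≥ 1, so S(i) = i(2i - 3).
Then S(i+1) = S(i) + (4i - 1) = (i(2i - 3)) + (4i - 1).
Simplifying, S(i+1) = (i + 1)(2i - 1) = (i+1)(2(i+1) - 3),
which is the closed form with m = i+1.
By the principle of mathematical induction, the result holds for all m ≥ 1.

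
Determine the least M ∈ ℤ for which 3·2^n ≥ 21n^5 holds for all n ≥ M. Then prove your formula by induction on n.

At n = 26: 201326592 < 249508896, so the inequality fails and M ≥ 27. We prove 3·2^n ≥ 21n^5 for all n ≥ 27.
Base case (n = 27): 3·2^n = 402653184 and 21n^5 = 301327047, so 402653184 ≥ 301327047.
Inductive step: assume the claim holds for n = k, so 3·2^k ≥ 21k^5.
Then 3·2^(k + 1) = 2·(3·2^k) ≥ 2·(21k^5).
Also, for k ≥ 27 we have 2·(21k^5) ≥ 21(k+1)^5, since 2 ≥ (1 + 1/k)^5 for all k ≥ 27.
Combining, 3·2^(k + 1) ≥ 21(k+1)^5.
Hence, by induction on n, the claim holds for every n ≥ 27.
Hence the smallest such M is 27.

M = 27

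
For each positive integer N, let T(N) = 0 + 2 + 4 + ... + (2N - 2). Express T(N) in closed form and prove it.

T(N) = N(N - 1)

We claim T(N) = N(N - 1) for all N ≥ 1.
Base case (N = 1): T(1) = 0, and the closed form gives 0. They agree.
Inductive step: suppose the statement holds for some r ≥ 1, so T(r) = r(r - 1).
Then T(r+1) = T(r) + (2r) = (r(r - 1)) + (2r).
Simplifying, T(r+1) = r(r + 1) = (r+1)((r+1) - 1),
which is the closed form with N = r+1.
By induction, the statement is established for all N ≥ 1.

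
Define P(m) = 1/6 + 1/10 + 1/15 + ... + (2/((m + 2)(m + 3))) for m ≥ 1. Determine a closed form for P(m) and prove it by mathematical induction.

P(m) = 2m/(3(m + 3))

We claim P(m) = 2m/(3(m + 3)) for all m ≥ 1.
Base case (m = 1): P(1) = 1/6, and the closed form gives 1/6. They agree.
Inductive step: assume the claim holds for m = p, so P(p) = 2p/(3(p + 3)).
Then P(p+1) = P(p) + (2/((p + 3)(p + 4))) = (2p/(3(p + 3))) + (2/((p + 3)(p + 4))).
Simplifying, P(p+1) = 2(p + 1)/(3(p + 4)) = 2(p+1)/(3((p+1) + 3)),
which is the closed form with m = p+1.
This completes the induction.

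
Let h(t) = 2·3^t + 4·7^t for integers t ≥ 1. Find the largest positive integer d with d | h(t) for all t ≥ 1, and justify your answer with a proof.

Computing the first values: h(1) = 34 and h(2) = 214; gcd(34, 214) = 2, so d ≤ 2.
We prove 2 | 2·3^t + 4·7^t for all t ≥ 1 by induction on t.
For the base case t = 1: h(1) = 34 = 2·(17), so 2 | h(1).
Inductive step: suppose the statement holds for some k ≥ 1, i.e. 2 | h(k). Then
h(k+1) − 7·h(k) = (2·3^(k+1) + 4·7^(k+1)) − 7·(2·3^k + 4·7^k) = (2)·3^k·(3 − 7) = (-8)·3^k. Since 2 | h(k) by the inductive hypothesis, 2 | 7·h(k); and 2 | -8 since -8 = 2·-4. Therefore 2 | h(k+1).
Hence, by induction on t, the claim holds for every t ≥ 1.
Therefore the largest such d is 2.

d = 2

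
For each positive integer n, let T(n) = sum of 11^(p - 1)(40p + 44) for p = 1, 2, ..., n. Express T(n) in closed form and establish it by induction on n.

T(n) = 4·11^n(n + 1) - 4

We claim T(n) = 4·11^n(n + 1) - 4 for all n ≥ 1.
Base case (n = 1): T(1) = 84, and the closed form gives 84. They agree.
Suppose the result is true for n = p, so T(p) = 4·11^p(p + 1) - 4.
Then T(p+1) = T(p) + (11^p(40p + 84)) = (4·11^p(p + 1) - 4) + (11^p(40p + 84)).
Simplifying, T(p+1) = 44·11^p·p + 88·11^p - 4 = 4·11^(p+1)((p+1) + 1) - 4,
which is the closed form with n = p+1.
This completes the induction.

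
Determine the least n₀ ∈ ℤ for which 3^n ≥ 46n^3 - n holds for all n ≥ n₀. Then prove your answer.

n₀ = 10

At n = 9: 19683 < 33525, so the inequality fails and n₀ ≥ 10. We prove 3^n ≥ 46n^3 - n for all n ≥ 10.
When n = 10: 3^n = 59049 and 46n^3 - n = 45990, so 59049 ≥ 45990.
Suppose the result is true for n = m, so 3^m ≥ 46m^3 - m.
Then 3^(m + 1) = 3·(3^m) ≥ 3·(46m^3 - m).
Also, for m ≥ 10 we have 3·(46m^3 - m) ≥ 46(m+1)^3 - (m+1), since 3·(46m^3 - m) − (46(m+1)^3 - (m+1)) = 92m^3 - 138m^2 - 140m - 45, which is nonnegative for all m ≥ 10.
Combining, 3^(m + 1) ≥ 46(m+1)^3 - (m+1).
By the principle of mathematical induction, the result holds for all n ≥ 10.
Hence the smallest such n₀ is 10.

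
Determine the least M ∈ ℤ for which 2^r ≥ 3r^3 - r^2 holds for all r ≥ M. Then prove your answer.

At r = 12: 4096 < 5040, so the inequality fails and M ≥ 13. We prove 2^r ≥ 3r^3 - r^2 for all r ≥ 13.
When r = 13: 2^r = 8192 and 3r^3 - r^2 = 6422, so 8192 ≥ 6422.
For the inductive step, assume it holds for an arbitrary m ≥ 13, so 2^m ≥ 3m^3 - m^2.
Then 2^(m + 1) = 2·(2^m) ≥ 2·(3m^3 - m^2).
Also, for m ≥ 13 we have 2·(3m^3 - m^2) ≥ 3(m+1)^3 - (m+1)^2, since 2·(3m^3 - m^2) − (3(m+1)^3 - (m+1)^2) = 3m^3 - 10m^2 - 7m - 2, which is nonnegative for all m ≥ 13.
Combining, 2^(m + 1) ≥ 3(m+1)^3 - (m+1)^2.
Hence, by induction on r, the claim holds for every r ≥ 13.
Hence the smallest such M is 13.

M = 13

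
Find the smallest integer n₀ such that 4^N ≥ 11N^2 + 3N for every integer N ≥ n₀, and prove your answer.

At N = 3: 64 < 108, so the inequality fails and n₀ ≥ 4. We prove 4^N ≥ 11N^2 + 3N for all N ≥ 4.
Base step (N = 4): 4^N = 256 and 11N^2 + 3N = 188, so 256 ≥ 188.
For the inductive step, assume it holds for an arbitrary i ≥ 4, so 4^i ≥ 11i^2 + 3i.
Then 4^(i + 1) = 4·(4^i) ≥ 4·(11i^2 + 3i).
Also, for i ≥ 4 we have 4·(11i^2 + 3i) ≥ 11(i+1)^2 + 3(i+1), since 4·(11i^2 + 3i) − (11(i+1)^2 + 3(i+1)) = 33i^2 - 13i - 14, which is nonnegative for all i ≥ 4.
Combining, 4^(i + 1) ≥ 11(i+1)^2 + 3(i+1).
Hence, by induction on N, the claim holds for every N ≥ 4.
Hence the smallest such n₀ is 4.

n₀ = 4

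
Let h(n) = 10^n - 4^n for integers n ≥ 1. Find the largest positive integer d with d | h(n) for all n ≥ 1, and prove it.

Computing the first values: h(1) = 6 and h(2) = 84; gcd(6, 84) = 6, so d ≤ 6.
We prove 6 | 10^n - 4^n for all n ≥ 1 by induction on n.
Base case (n = 1): h(1) = 6 = 6·(1), so 6 | h(1).
Inductive step: assume the claim holds for n = i, i.e. 6 | h(i). Then
10^{i+1} − 4^{i+1} = 10·10^i − 4·4^i = 10·(10^i − 4^i) + (6)·4^i. The first term is divisible by 6 by the inductive hypothesis, and the second term (6)·4^i is divisible by 6 since 6 | 6. Hence 6 | h(i+1).
By the principle of mathematical induction, the result holds for all n ≥ 1.
Therefore the largest such d is 6.

d = 6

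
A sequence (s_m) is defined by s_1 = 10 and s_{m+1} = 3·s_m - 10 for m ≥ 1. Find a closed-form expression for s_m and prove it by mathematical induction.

Computing the first terms: s_1 = 10, s_2 = 20, s_3 = 50. This suggests s_m = 5·3^(m - 1) + 5.
When m = 1: the formula gives 10 = 10 = s_1.
Suppose the result is true for m = r, so s_r = 5·3^(r - 1) + 5.
Then s_{r+1} = 3·s_r - 10 = 3·(5·3^(r - 1) + 5) - 10 = 5·3^r + 5 = 5·3^((r+1) - 1) + 5,
which is the claimed formula at m = r+1.
By induction, the statement is established for all m ≥ 1.

s_m = 5·3^(m - 1) + 5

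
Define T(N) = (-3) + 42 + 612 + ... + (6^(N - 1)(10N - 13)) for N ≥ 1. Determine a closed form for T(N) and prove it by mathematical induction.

T(N) = 6^N(2N - 3) + 3

We claim T(N) = 6^N(2N - 3) + 3 for all N ≥ 1.
Base case (N = 1): T(1) = -3, and the closed form gives -3. They agree.
Inductive step: suppose the statement holds for some j ≥ 1, so T(j) = 6^j(2j - 3) + 3.
Then T(j+1) = T(j) + (6^j(10j - 3)) = (6^j(2j - 3) + 3) + (6^j(10j - 3)).
Simplifying, T(j+1) = 12·6^j·j - 6·6^j + 3 = 6^(j+1)(2(j+1) - 3) + 3,
which is the closed form with N = j+1.
Hence, by induction on N, the claim holds for every N ≥ 1.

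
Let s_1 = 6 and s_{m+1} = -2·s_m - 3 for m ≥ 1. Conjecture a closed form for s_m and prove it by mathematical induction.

s_m = 7(-2)^(m - 1) - 1

Computing the first terms: s_1 = 6, s_2 = -15, s_3 = 27. This suggests s_m = 7(-2)^(m - 1) - 1.
When m = 1: the formula gives 6 = 6 = s_1.
Suppose the result is true for m = p, so s_p = 7(-2)^(p - 1) - 1.
Then s_{p+1} = -2·s_p - 3 = -2·(7(-2)^(p - 1) - 1) - 3 = 7(-2)^p - 1 = 7(-2)^((p+1) - 1) - 1,
which is the claimed formula at m = p+1.
Hence, by induction on m, the claim holds for every m ≥ 1.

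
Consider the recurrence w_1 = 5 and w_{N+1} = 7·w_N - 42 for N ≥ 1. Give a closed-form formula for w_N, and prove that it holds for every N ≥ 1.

w_N = -2·7^(N - 1) + 7

Computing the first terms: w_1 = 5, w_2 = -7, w_3 = -91. This suggests w_N = -2·7^(N - 1) + 7.
Base case (N = 1): the formula gives 5 = 5 = w_1.
Inductive step: suppose the statement holds for some k ≥ 1, so w_k = -2·7^(k - 1) + 7.
Then w_{k+1} = 7·w_k - 42 = 7·(-2·7^(k - 1) + 7) - 42 = -2·7^k + 7 = -2·7^((k+1) - 1) + 7,
which is the claimed formula at N = k+1.
Hence, by induction on N, the claim holds for every N ≥ 1.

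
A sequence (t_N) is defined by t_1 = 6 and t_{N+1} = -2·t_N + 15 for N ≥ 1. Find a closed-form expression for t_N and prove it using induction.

Computing the first terms: t_1 = 6, t_2 = 3, t_3 = 9. This suggests t_N = (-2)^(N - 1) + 5.
For the base case N = 1: the formula gives 6 = 6 = t_1.
Inductive step: suppose the statement holds for some j ≥ 1, so t_j = (-2)^(j - 1) + 5.
Then t_{j+1} = -2·t_j + 15 = -2·((-2)^(j - 1) + 5) + 15 = (-2)^j + 5 = (-2)^((j+1) - 1) + 5,
which is the claimed formula at N = j+1.
This completes the induction.

t_N = (-2)^(N - 1) + 5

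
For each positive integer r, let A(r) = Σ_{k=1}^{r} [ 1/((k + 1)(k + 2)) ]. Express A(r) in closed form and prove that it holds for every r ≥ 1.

A(r) = r/(2(r + 2))

We claim A(r) = r/(2(r + 2)) for all r ≥ 1.
Base step (r = 1): A(1) = 1/6, and the closed form gives 1/6. They agree.
Inductive step: assume the claim holds for r = k, so A(k) = k/(2(k + 2)).
Then A(k+1) = A(k) + (1/((k + 2)(k + 3))) = (k/(2(k + 2))) + (1/((k + 2)(k + 3))).
Simplifying, A(k+1) = (k + 1)/(2(k + 3)) = (k+1)/(2((k+1) + 2)),
which is the closed form with r = k+1.
By induction, the statement is established for all r ≥ 1.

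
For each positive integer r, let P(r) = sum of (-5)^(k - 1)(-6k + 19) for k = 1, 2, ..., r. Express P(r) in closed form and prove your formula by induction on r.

P(r) = (-5)^r(r - 3) + 3

We claim P(r) = (-5)^r(r - 3) + 3 for all r ≥ 1.
When r = 1: P(1) = 13, and the closed form gives 13. They agree.
Inductive step: assume the claim holds for r = k, so P(k) = (-5)^k(k - 3) + 3.
Then P(k+1) = P(k) + ((-5)^k(-6k + 13)) = ((-5)^k(k - 3) + 3) + ((-5)^k(-6k + 13)).
Simplifying, P(k+1) = -5(-5)^k·k + 10(-5)^k + 3 = (-5)^(k+1)((k+1) - 3) + 3,
which is the closed form with r = k+1.
By the principle of mathematical induction, the result holds for all r ≥ 1.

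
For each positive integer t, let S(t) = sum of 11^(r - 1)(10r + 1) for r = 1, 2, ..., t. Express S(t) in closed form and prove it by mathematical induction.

We claim S(t) = 11^t·t for all t ≥ 1.
When t = 1: S(1) = 11, and the closed form gives 11. They agree.
Inductive step: suppose the statement holds for some r ≥ 1, so S(r) = 11^r·r.
Then S(r+1) = S(r) + (11^r(10r + 11)) = (11^r·r) + (11^r(10r + 11)).
Simplifying, S(r+1) = 11^(r + 1)(r + 1) = 11^(r+1)·(r+1),
which is the closed form with t = r+1.
Hence, by induction on t, the claim holds for every t ≥ 1.

S(t) = 11^t·t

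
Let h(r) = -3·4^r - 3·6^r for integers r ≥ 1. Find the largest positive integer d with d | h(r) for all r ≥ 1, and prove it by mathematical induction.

Computing the first values: h(1) = -30 and h(2) = -156; gcd(-30, -156) = 6, so d ≤ 6.
We prove 6 | -3·4^r - 3·6^r for all r ≥ 1 by induction on r.
Base step (r = 1): h(1) = -30 = 6·(-5), so 6 | h(1).
For the inductive step, assume it holds for an arbitrary i ≥ 1, i.e. 6 | h(i). Then
h(i+1) − 6·h(i) = (-3·4^(i+1) - 3·6^(i+1)) − 6·(-3·4^i - 3·6^i) = (-3)·4^i·(4 − 6) = (6)·4^i. Since 6 | h(i) by the inductive hypothesis, 6 | 6·h(i); and 6 | 6 since 6 = 6·1. Therefore 6 | h(i+1).
By induction, the statement is established for all r ≥ 1.
Therefore the largest such d is 6.

d = 6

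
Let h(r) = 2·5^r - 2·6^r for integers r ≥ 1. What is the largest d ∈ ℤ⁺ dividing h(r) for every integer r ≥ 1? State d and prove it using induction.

d = 2

Computing the first values: h(1) = -2 and h(2) = -22; gcd(-2, -22) = 2, so d ≤ 2.
We prove 2 | 2·5^r - 2·6^r for all r ≥ 1 by induction on r.
Base step (r = 1): h(1) = -2 = 2·(-1), so 2 | h(1).
Inductive step: assume the claim holds for r = j, i.e. 2 | h(j). Then
h(j+1) − 6·h(j) = (2·5^(j+1) - 2·6^(j+1)) − 6·(2·5^j - 2·6^j) = (2)·5^j·(5 − 6) = (-2)·5^j. Since 2 | h(j) by the inductive hypothesis, 2 | 6·h(j); and 2 | -2 since -2 = 2·-1. Therefore 2 | h(j+1).
This completes the induction.
Therefore the largest such d is 2.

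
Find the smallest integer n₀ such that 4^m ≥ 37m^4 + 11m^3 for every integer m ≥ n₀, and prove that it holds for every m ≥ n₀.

At m = 8: 65536 < 157184, so the inequality fails and n₀ ≥ 9. We prove 4^m ≥ 37m^4 + 11m^3 for all m ≥ 9.
Base step (m = 9): 4^m = 262144 and 37m^4 + 11m^3 = 250776, so 262144 ≥ 250776.
Inductive step: assume the claim holds for m = i, so 4^i ≥ 37i^4 + 11i^3.
Then 4^(i + 1) = 4·(4^i) ≥ 4·(37i^4 + 11i^3).
Also, for i ≥ 9 we have 4·(37i^4 + 11i^3) ≥ 37(i+1)^4 + 11(i+1)^3, since 4·(37i^4 + 11i^3) − (37(i+1)^4 + 11(i+1)^3) = 111i^4 - 115i^3 - 255i^2 - 181i - 48, which is nonnegative for all i ≥ 9.
Combining, 4^(i + 1) ≥ 37(i+1)^4 + 11(i+1)^3.
Hence, by induction on m, the claim holds for every m ≥ 9.
Hence the smallest such n₀ is 9.

n₀ = 9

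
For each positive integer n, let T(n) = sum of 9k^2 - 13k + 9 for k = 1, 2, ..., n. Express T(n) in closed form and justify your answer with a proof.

T(n) = n(3n^2 - 2n + 4)

We claim T(n) = n(3n^2 - 2n + 4) for all n ≥ 1.
For the base case n = 1: T(1) = 5, and the closed form gives 5. They agree.
Suppose the result is true for n = k, so T(k) = k(3k^2 - 2k + 4).
Then T(k+1) = T(k) + (9k^2 + 5k + 5) = (k(3k^2 - 2k + 4)) + (9k^2 + 5k + 5).
Simplifying, T(k+1) = (k + 1)(3k^2 + 4k + 5) = (k+1)(3(k+1)^2 - 2(k+1) + 4),
which is the closed form with n = k+1.
By induction, the statement is established for all n ≥ 1.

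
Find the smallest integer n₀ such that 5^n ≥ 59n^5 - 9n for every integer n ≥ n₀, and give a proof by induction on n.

n₀ = 10

At n = 9: 1953125 < 3483810, so the inequality fails and n₀ ≥ 10. We prove 5^n ≥ 59n^5 - 9n for all n ≥ 10.
Base step (n = 10): 5^n = 9765625 and 59n^5 - 9n = 5899910, so 9765625 ≥ 5899910.
For the inductive step, assume it holds for an arbitrary r ≥ 10, so 5^r ≥ 59r^5 - 9r.
Then 5^(r + 1) = 5·(5^r) ≥ 5·(59r^5 - 9r).
Also, for r ≥ 10 we have 5·(59r^5 - 9r) ≥ 59(r+1)^5 - 9(r+1), since 5·(59r^5 - 9r) − (59(r+1)^5 - 9(r+1)) = 236r^5 - 295r^4 - 590r^3 - 590r^2 - 331r - 50, which is nonnegative for all r ≥ 10.
Combining, 5^(r + 1) ≥ 59(r+1)^5 - 9(r+1).
Hence, by induction on n, the claim holds for every n ≥ 10.
Hence the smallest such n₀ is 10.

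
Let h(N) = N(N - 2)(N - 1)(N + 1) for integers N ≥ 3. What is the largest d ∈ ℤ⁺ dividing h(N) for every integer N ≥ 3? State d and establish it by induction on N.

Computing the first values: h(3) = 24 and h(4) = 120; gcd(24, 120) = 24, so d ≤ 24.
We prove 24 | N(N - 2)(N - 1)(N + 1) for all N ≥ 3 by induction on N.
When N = 3: h(3) = 24 = 24·(1), so 24 | h(3).
Suppose the result is true for N = r, i.e. 24 | h(r). Then
h(r+1) − h(r) = (r-1)·r·(r+1)·(r+2) − (r-2)·(r-1)·r·(r+1) = (r-1)·r·(r+1)·[(r+2) − (r-2)] = 4·(r-1)·r·(r+1). The product of 3 consecutive integers is divisible by (3)! = 6, so h(r+1) − h(r) is divisible by 4·6 = 24. By the inductive hypothesis 24 | h(r), hence 24 | h(r+1).
This completes the induction.
Therefore the largest such d is 24.

d = 24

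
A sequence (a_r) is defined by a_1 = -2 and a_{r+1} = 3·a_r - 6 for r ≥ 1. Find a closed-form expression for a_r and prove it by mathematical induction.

a_r = -5·3^(r - 1) + 3

Computing the first terms: a_1 = -2, a_2 = -12, a_3 = -42. This suggests a_r = -5·3^(r - 1) + 3.
When r = 1: the formula gives -2 = -2 = a_1.
Inductive step: suppose the statement holds for some m ≥ 1, so a_m = -5·3^(m - 1) + 3.
Then a_{m+1} = 3·a_m - 6 = 3·(-5·3^(m - 1) + 3) - 6 = -5·3^m + 3 = -5·3^((m+1) - 1) + 3,
which is the claimed formula at r = m+1.
By the principle of mathematical induction, the result holds for all r ≥ 1.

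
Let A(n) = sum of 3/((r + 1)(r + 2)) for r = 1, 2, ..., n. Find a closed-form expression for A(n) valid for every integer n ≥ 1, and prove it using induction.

A(n) = 3n/(2(n + 2))

We claim A(n) = 3n/(2(n + 2)) for all n ≥ 1.
Base case (n = 1): A(1) = 1/2, and the closed form gives 1/2. They agree.
Inductive step: assume the claim holds for n = r, so A(r) = 3r/(2(r + 2)).
Then A(r+1) = A(r) + (3/((r + 2)(r + 3))) = (3r/(2(r + 2))) + (3/((r + 2)(r + 3))).
Simplifying, A(r+1) = 3(r + 1)/(2(r + 3)) = 3(r+1)/(2((r+1) + 2)),
which is the closed form with n = r+1.
This completes the induction.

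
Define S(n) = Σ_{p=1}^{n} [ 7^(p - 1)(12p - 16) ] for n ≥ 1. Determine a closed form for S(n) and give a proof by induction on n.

We claim S(n) = 7^n(2n - 3) + 3 for all n ≥ 1.
When n = 1: S(1) = -4, and the closed form gives -4. They agree.
Suppose the result is true for n = p, so S(p) = 7^p(2p - 3) + 3.
Then S(p+1) = S(p) + (7^p(12p - 4)) = (7^p(2p - 3) + 3) + (7^p(12p - 4)).
Simplifying, S(p+1) = 14·7^p·p - 7·7^p + 3 = 7^(p+1)(2(p+1) - 3) + 3,
which is the closed form with n = p+1.
By induction, the statement is established for all n ≥ 1.

S(n) = 7^n(2n - 3) + 3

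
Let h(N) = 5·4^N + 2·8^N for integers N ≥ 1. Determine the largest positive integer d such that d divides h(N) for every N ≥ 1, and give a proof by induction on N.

d = 4

Computing the first values: h(1) = 36 and h(2) = 208; gcd(36, 208) = 4, so d ≤ 4.
We prove 4 | 5·4^N + 2·8^N for all N ≥ 1 by induction on N.
Base case (N = 1): h(1) = 36 = 4·(9), so 4 | h(1).
Suppose the result is true for N = k, i.e. 4 | h(k). Then
h(k+1) − 8·h(k) = (5·4^(k+1) + 2·8^(k+1)) − 8·(5·4^k + 2·8^k) = (5)·4^k·(4 − 8) = (-20)·4^k. Since 4 | h(k) by the inductive hypothesis, 4 | 8·h(k); and 4 | -20 since -20 = 4·-5. Therefore 4 | h(k+1).
Hence, by induction on N, the claim holds for every N ≥ 1.
Therefore the largest such d is 4.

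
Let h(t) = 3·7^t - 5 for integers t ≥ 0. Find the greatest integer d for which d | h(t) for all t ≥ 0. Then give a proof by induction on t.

Computing the first values: h(0) = -2 and h(1) = 16; gcd(-2, 16) = 2, so d ≤ 2.
We prove 2 | 3·7^t - 5 for all t ≥ 0 by induction on t.
Base step (t = 0): h(0) = -2 = 2·(-1), so 2 | h(0).
For the inductive step, assume it holds for an arbitrary i ≥ 0, i.e. 2 | h(i). Then
h(i+1) = 3·7^(i+1) - 5 = 7·(3·7^i - 5) + 30 = 7·h(i) + 30. The first term is divisible by 2 by the inductive hypothesis, and 30 is divisible by 2. Hence 2 | h(i+1).
Hence, by induction on t, the claim holds for every t ≥ 0.
Therefore the largest such d is 2.

d = 2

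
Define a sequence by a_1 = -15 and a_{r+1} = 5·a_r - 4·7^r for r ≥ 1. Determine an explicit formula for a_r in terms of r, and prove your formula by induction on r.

a_r = -5^(r - 1) - 2·7^r

Computing the first terms: a_1 = -15, a_2 = -103, a_3 = -711. This suggests a_r = -5^(r - 1) - 2·7^r.
When r = 1: the formula gives -15 = -15 = a_1.
Inductive step: assume the claim holds for r = k, so a_k = -5^(k - 1) - 2·7^k.
Then a_{k+1} = 5·a_k - 4·7^k = 5·(-5^(k - 1) - 2·7^k) - 4·7^k = -5^k - 2·7^(k + 1) = -5^((k+1) - 1) - 2·7^(k+1),
which is the claimed formula at r = k+1.
By induction, the statement is established for all r ≥ 1.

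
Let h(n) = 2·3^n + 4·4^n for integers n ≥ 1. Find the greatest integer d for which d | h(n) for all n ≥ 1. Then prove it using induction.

d = 2

Computing the first values: h(1) = 22 and h(2) = 82; gcd(22, 82) = 2, so d ≤ 2.
We prove 2 | 2·3^n + 4·4^n for all n ≥ 1 by induction on n.
When n = 1: h(1) = 22 = 2·(11), so 2 | h(1).
Inductive step: suppose the statement holds for some p ≥ 1, i.e. 2 | h(p). Then
h(p+1) − 4·h(p) = (2·3^(p+1) + 4·4^(p+1)) − 4·(2·3^p + 4·4^p) = (2)·3^p·(3 − 4) = (-2)·3^p. Since 2 | h(p) by the inductive hypothesis, 2 | 4·h(p); and 2 | -2 since -2 = 2·-1. Therefore 2 | h(p+1).
By the principle of mathematical induction, the result holds for all n ≥ 1.
Therefore the largest such d is 2.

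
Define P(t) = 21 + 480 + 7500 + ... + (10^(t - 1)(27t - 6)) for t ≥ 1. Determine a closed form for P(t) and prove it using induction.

We claim P(t) = 10^t(3t - 1) + 1 for all t ≥ 1.
When t = 1: P(1) = 21, and the closed form gives 21. They agree.
Inductive step: assume the claim holds for t = m, so P(m) = 10^m(3m - 1) + 1.
Then P(m+1) = P(m) + (10^m(27m + 21)) = (10^m(3m - 1) + 1) + (10^m(27m + 21)).
Simplifying, P(m+1) = 30·10^m·m + 20·10^m + 1 = 10^(m+1)(3(m+1) - 1) + 1,
which is the closed form with t = m+1.
By induction, the statement is established for all t ≥ 1.

P(t) = 10^t(3t - 1) + 1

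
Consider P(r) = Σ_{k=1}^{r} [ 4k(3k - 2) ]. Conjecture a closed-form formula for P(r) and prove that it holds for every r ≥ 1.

We claim P(r) = 2r(r + 1)(2r - 1) for all r ≥ 1.
When r = 1: P(1) = 4, and the closed form gives 4. They agree.
For the inductive step, assume it holds for an arbitrary k ≥ 1, so P(k) = 2k(2k^2 + k - 1).
Then P(k+1) = P(k) + (4(k + 1)(3k + 1)) = (2k(2k^2 + k - 1)) + (4(k + 1)(3k + 1)).
Simplifying, P(k+1) = 2(k + 1)(k + 2)(2k + 1) = 2(k+1)((k+1) + 1)(2(k+1) - 1),
which is the closed form with r = k+1.
Hence, by induction on r, the claim holds for every r ≥ 1.

P(r) = 2r(r + 1)(2r - 1)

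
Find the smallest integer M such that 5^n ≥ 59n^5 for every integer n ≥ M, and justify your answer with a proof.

At n = 9: 1953125 < 3483891, so the inequality fails and M ≥ 10. We prove 5^n ≥ 59n^5 for all n ≥ 10.
Base step (n = 10): 5^n = 9765625 and 59n^5 = 5900000, so 9765625 ≥ 5900000.
Suppose the result is true for n = m, so 5^m ≥ 59m^5.
Then 5^(m + 1) = 5·(5^m) ≥ 5·(59m^5).
Also, for m ≥ 10 we have 5·(59m^5) ≥ 59(m+1)^5, since 5 ≥ (1 + 1/m)^5 for all m ≥ 10.
Combining, 5^(m + 1) ≥ 59(m+1)^5.
This completes the induction.
Hence the smallest such M is 10.

M = 10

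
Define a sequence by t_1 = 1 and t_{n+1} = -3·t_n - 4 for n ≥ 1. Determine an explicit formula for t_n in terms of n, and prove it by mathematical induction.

t_n = 2(-3)^(n - 1) - 1

Computing the first terms: t_1 = 1, t_2 = -7, t_3 = 17. This suggests t_n = 2(-3)^(n - 1) - 1.
When n = 1: the formula gives 1 = 1 = t_1.
Suppose the result is true for n = j, so t_j = 2(-3)^(j - 1) - 1.
Then t_{j+1} = -3·t_j - 4 = -3·(2(-3)^(j - 1) - 1) - 4 = 2(-3)^j - 1 = 2(-3)^((j+1) - 1) - 1,
which is the claimed formula at n = j+1.
Hence, by induction on n, the claim holds for every n ≥ 1.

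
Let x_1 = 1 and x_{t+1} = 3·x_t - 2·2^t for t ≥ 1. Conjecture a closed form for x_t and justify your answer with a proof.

Computing the first terms: x_1 = 1, x_2 = -1, x_3 = -11. This suggests x_t = 2^(t + 1) - 3^t.
When t = 1: the formula gives 1 = 1 = x_1.
Inductive step: suppose the statement holds for some j ≥ 1, so x_j = 2^(j + 1) - 3^j.
Then x_{j+1} = 3·x_j - 2·2^j = 3·(2^(j + 1) - 3^j) - 2·2^j = 2^(j + 2) - 3^(j + 1) = 2^((j+1) + 1) - 3^(j+1),
which is the claimed formula at t = j+1.
By induction, the statement is established for all t ≥ 1.

x_t = 2^(t + 1) - 3^t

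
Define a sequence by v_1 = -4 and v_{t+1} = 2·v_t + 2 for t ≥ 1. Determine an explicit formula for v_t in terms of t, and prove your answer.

v_t = -2^t - 2

Computing the first terms: v_1 = -4, v_2 = -6, v_3 = -10. This suggests v_t = -2^t - 2.
When t = 1: the formula gives -4 = -4 = v_1.
Inductive step: suppose the statement holds for some j ≥ 1, so v_j = -2^j - 2.
Then v_{j+1} = 2·v_j + 2 = 2·(-2^j - 2) + 2 = -2^(j + 1) - 2,
which is the claimed formula at t = j+1.
By induction, the statement is established for all t ≥ 1.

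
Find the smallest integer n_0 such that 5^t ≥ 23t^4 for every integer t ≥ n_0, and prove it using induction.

At t = 6: 15625 < 29808, so the inequality fails and n_0 ≥ 7. We prove 5^t ≥ 23t^4 for all t ≥ 7.
Base case (t = 7): 5^t = 78125 and 23t^4 = 55223, so 78125 ≥ 55223.
Inductive step: assume the claim holds for t = r, so 5^r ≥ 23r^4.
Then 5^(r + 1) = 5·(5^r) ≥ 5·(23r^4).
Also, for r ≥ 7 we have 5·(23r^4) ≥ 23(r+1)^4, since 5 ≥ (1 + 1/r)^4 for all r ≥ 7.
Combining, 5^(r + 1) ≥ 23(r+1)^4.
This completes the induction.
Hence the smallest such n_0 is 7.

n_0 = 7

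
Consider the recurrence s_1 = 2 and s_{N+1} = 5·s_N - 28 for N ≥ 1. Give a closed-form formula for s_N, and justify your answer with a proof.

s_N = -5^N + 7

Computing the first terms: s_1 = 2, s_2 = -18, s_3 = -118. This suggests s_N = -5^N + 7.
Base case (N = 1): the formula gives 2 = 2 = s_1.
For the inductive step, assume it holds for an arbitrary i ≥ 1, so s_i = -5^i + 7.
Then s_{i+1} = 5·s_i - 28 = 5·(-5^i + 7) - 28 = -5^(i + 1) + 7,
which is the claimed formula at N = i+1.
Hence, by induction on N, the claim holds for every N ≥ 1.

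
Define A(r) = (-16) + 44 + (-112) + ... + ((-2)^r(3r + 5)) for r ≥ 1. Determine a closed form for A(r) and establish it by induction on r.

A(r) = 2(-2)^r(r + 2) - 4

We claim A(r) = 2(-2)^r(r + 2) - 4 for all r ≥ 1.
When r = 1: A(1) = -16, and the closed form gives -16. They agree.
For the inductive step, assume it holds for an arbitrary k ≥ 1, so A(k) = 2(-2)^k(k + 2) - 4.
Then A(k+1) = A(k) + ((-2)^(k + 1)(3k + 8)) = (2(-2)^k(k + 2) - 4) + ((-2)^(k + 1)(3k + 8)).
Simplifying, A(k+1) = -4(-2)^k·k - 12(-2)^k - 4 = 2(-2)^(k+1)((k+1) + 2) - 4,
which is the closed form with r = k+1.
By the principle of mathematical induction, the result holds for all r ≥ 1.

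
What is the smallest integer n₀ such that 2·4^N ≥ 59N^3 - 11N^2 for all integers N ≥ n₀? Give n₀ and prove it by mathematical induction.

n₀ = 7

At N = 6: 8192 < 12348, so the inequality fails and n₀ ≥ 7. We prove 2·4^N ≥ 59N^3 - 11N^2 for all N ≥ 7.
Base case (N = 7): 2·4^N = 32768 and 59N^3 - 11N^2 = 19698, so 32768 ≥ 19698.
Suppose the result is true for N = j, so 2·4^j ≥ 59j^3 - 11j^2.
Then 2·4^(j + 1) = 4·(2·4^j) ≥ 4·(59j^3 - 11j^2).
Also, for j ≥ 7 we have 4·(59j^3 - 11j^2) ≥ 59(j+1)^3 - 11(j+1)^2, since 4·(59j^3 - 11j^2) − (59(j+1)^3 - 11(j+1)^2) = 177j^3 - 210j^2 - 155j - 48, which is nonnegative for all j ≥ 7.
Combining, 2·4^(j + 1) ≥ 59(j+1)^3 - 11(j+1)^2.
By the principle of mathematical induction, the result holds for all N ≥ 7.
Hence the smallest such n₀ is 7.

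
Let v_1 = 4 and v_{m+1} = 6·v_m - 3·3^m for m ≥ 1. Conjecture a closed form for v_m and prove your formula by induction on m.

Computing the first terms: v_1 = 4, v_2 = 15, v_3 = 63. This suggests v_m = 3^m + 6^(m - 1).
When m = 1: the formula gives 4 = 4 = v_1.
Inductive step: suppose the statement holds for some k ≥ 1, so v_k = 3^k + 6^(k - 1).
Then v_{k+1} = 6·v_k - 3·3^k = 6·(3^k + 6^(k - 1)) - 3·3^k = 3^(k + 1) + 6^k = 3^(k+1) + 6^((k+1) - 1),
which is the claimed formula at m = k+1.
Hence, by induction on m, the claim holds for every m ≥ 1.

v_m = 3^m + 6^(m - 1)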